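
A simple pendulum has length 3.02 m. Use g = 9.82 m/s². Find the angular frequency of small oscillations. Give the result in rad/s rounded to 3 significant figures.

1.80 rad/s

ω = √(g/L) = √(9.82/3.02) = 1.80 rad/s.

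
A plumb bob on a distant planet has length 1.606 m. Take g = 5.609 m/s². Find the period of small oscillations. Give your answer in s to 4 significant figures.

3.362 s

T = 2π√(L/g) = 2π√(1.606/5.609) = 2π × 0.53509 = 3.362 s.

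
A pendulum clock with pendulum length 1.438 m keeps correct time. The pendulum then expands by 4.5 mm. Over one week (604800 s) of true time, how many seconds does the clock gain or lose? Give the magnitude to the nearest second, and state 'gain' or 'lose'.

T ∝ √L, so T'/T = √(1.44250/1.438) = 1.00156.
In 604800 s of true time the clock registers 604800/1.00156 = 603855.9 s, so it loses 944 s.

lose 944 s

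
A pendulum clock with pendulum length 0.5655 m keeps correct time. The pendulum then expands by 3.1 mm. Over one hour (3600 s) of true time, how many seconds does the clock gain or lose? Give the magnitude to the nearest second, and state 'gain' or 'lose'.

lose 10 s

T ∝ √L, so T'/T = √(0.56860/0.5655) = 1.00274.
In 3600 s of true time the clock registers 3600/1.00274 = 3590.2 s, so it loses 10 s.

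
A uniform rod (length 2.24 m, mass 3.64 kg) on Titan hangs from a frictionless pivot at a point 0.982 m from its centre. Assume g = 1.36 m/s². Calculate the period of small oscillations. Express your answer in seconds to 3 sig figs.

For a physical pendulum T = 2π√(I/(mgd)), with d = 0.9820 m from pivot to centre of mass.
I_cm = mL²/12 = 3.64 × 2.24²/12 = 1.522 kg·m²; I = I_cm + md² = 1.522 + 3.64 × 0.9820² = 5.032 kg·m².
T = 2π√(5.032/(3.64 × 1.36 × 0.9820)) = 6.39 s.

6.39 s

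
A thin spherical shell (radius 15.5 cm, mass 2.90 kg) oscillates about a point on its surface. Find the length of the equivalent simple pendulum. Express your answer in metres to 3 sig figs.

0.258 m

The equivalent simple-pendulum length is L_eq = I/(md), where I is about the pivot and d = 0.1550 m.
I_cm = (2/3)mR² = 0.04645 kg·m², so I = I_cm + md² = 0.04645 + 0.06967 = 0.1161 kg·m².
L_eq = 0.1161/(2.90 × 0.1550) = 0.258 m.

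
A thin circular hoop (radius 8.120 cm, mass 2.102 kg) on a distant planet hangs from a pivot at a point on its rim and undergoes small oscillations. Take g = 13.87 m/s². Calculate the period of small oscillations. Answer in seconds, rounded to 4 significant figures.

0.6799 s

I_cm = mr² = 0.013859 kg·m². The pivot is at distance d = 0.08120 m from the centre of mass.
By the parallel-axis theorem, I = I_cm + md² = 0.013859 + 0.013859 = 0.027719 kg·m².
T = 2π√(I/(mgd)) = 2π√(0.027719/(2.102 × 13.87 × 0.08120)) = 0.6799 s.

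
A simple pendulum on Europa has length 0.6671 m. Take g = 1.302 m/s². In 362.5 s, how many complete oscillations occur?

T = 2π√(L/g) = 2π√(0.6671/1.302) = 4.4975 s.
Number of complete oscillations = ⌊362.5/4.4975⌋ = ⌊80.601⌋ = 80.

80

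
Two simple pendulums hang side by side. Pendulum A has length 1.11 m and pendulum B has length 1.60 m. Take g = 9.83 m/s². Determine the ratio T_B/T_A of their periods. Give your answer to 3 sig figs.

T ∝ √L, so T_B/T_A = √(L_B/L_A) = √(1.60/1.11) = 1.20.

1.20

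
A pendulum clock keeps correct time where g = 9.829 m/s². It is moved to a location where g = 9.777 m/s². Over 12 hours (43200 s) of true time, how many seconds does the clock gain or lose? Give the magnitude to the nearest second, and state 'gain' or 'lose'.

lose 114 s

The clock's period scales as T ∝ 1/√g, so T'/T = √(9.829/9.777) = 1.00266.
In 43200 s of true time the clock registers 43200/1.00266 = 43085.6 s, so it loses 114 s.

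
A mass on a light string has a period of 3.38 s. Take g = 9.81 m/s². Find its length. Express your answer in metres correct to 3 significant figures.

2.84 m

From T = 2π√(L/g), L = gT²/(4π²) = 9.81 × 3.380²/(4π²) = 2.84 m.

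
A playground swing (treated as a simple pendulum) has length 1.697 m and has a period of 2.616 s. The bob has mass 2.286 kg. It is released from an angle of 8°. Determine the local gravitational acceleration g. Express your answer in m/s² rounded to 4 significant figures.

From T = 2π√(L/g), g = 4π²L/T² = 4π² × 1.697/2.6160² = 9.790 m/s².

9.790 m/s²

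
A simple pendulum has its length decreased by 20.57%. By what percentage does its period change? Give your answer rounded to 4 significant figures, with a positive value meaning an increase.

-10.88%

T ∝ √L, so T'/T = √(0.79430) = 0.89124.
Percentage change in T = (0.89124 − 1) × 100% = -10.88%.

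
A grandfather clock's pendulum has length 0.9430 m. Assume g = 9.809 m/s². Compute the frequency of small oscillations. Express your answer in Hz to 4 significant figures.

T = 2π√(L/g) = 2π√(0.9430/9.809) = 1.9482 s, so f = 1/T = 0.5133 Hz.

0.5133 Hz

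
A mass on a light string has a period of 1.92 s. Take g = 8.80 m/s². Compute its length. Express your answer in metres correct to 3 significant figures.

From T = 2π√(L/g), L = gT²/(4π²) = 8.80 × 1.920²/(4π²) = 0.822 m.

0.822 m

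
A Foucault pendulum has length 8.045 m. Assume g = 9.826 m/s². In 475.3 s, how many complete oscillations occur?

83

T = 2π√(L/g) = 2π√(8.045/9.826) = 5.6853 s.
Number of complete oscillations = ⌊475.3/5.6853⌋ = ⌊83.601⌋ = 83.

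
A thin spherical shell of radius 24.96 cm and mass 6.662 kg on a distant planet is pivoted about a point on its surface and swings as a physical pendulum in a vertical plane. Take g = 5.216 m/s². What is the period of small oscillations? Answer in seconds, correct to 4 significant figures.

I_cm = (2/3)mr² = 0.27670 kg·m². The pivot is at distance d = 0.2496 m from the centre of mass.
By the parallel-axis theorem, I = I_cm + md² = 0.27670 + 0.41504 = 0.69174 kg·m².
T = 2π√(I/(mgd)) = 2π√(0.69174/(6.662 × 5.216 × 0.2496)) = 1.774 s.

1.774 s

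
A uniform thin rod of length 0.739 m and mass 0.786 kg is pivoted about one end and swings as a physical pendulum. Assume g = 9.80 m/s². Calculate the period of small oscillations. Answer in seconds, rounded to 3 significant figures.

1.41 s

For a physical pendulum T = 2π√(I/(mgd)), with d = 0.3695 m from pivot to centre of mass.
I_cm = mL²/12 = 0.786 × 0.739²/12 = 0.03577 kg·m²; I = I_cm + md² = 0.03577 + 0.786 × 0.3695² = 0.1431 kg·m².
T = 2π√(0.1431/(0.786 × 9.80 × 0.3695)) = 1.41 s.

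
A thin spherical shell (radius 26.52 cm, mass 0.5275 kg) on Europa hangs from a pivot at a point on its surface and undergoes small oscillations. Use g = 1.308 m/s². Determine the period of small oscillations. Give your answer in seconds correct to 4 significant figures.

I_cm = (2/3)mr² = 0.024733 kg·m². The pivot is at distance d = 0.2652 m from the centre of mass.
By the parallel-axis theorem, I = I_cm + md² = 0.024733 + 0.037100 = 0.061833 kg·m².
T = 2π√(I/(mgd)) = 2π√(0.061833/(0.5275 × 1.308 × 0.2652)) = 3.652 s.

3.652 s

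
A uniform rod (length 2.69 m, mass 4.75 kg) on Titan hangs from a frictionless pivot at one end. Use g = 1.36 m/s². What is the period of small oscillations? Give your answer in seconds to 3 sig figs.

For a physical pendulum T = 2π√(I/(mgd)), with d = 1.345 m from pivot to centre of mass.
I_cm = mL²/12 = 4.75 × 2.69²/12 = 2.864 kg·m²; I = I_cm + md² = 2.864 + 4.75 × 1.345² = 11.46 kg·m².
T = 2π√(11.46/(4.75 × 1.36 × 1.345)) = 7.22 s.

7.22 s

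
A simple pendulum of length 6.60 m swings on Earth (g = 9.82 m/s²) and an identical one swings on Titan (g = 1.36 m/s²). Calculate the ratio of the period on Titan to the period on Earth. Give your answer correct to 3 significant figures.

2.69

T ∝ 1/√g, so T₂/T₁ = √(g₁/g₂) = √(9.82/1.36) = 2.69.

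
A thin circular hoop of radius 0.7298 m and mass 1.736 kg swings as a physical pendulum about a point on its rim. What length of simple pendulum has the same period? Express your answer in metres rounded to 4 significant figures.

The equivalent simple-pendulum length is L_eq = I/(md), where I is about the pivot and d = 0.72980 m.
I_cm = mR² = 0.92461 kg·m², so I = I_cm + md² = 0.92461 + 0.92461 = 1.8492 kg·m².
L_eq = 1.8492/(1.736 × 0.72980) = 1.460 m.

1.460 m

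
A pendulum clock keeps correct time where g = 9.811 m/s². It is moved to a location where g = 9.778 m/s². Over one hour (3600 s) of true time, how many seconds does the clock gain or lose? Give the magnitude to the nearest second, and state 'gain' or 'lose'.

The clock's period scales as T ∝ 1/√g, so T'/T = √(9.811/9.778) = 1.00169.
In 3600 s of true time the clock registers 3600/1.00169 = 3593.9 s, so it loses 6 s.

lose 6 s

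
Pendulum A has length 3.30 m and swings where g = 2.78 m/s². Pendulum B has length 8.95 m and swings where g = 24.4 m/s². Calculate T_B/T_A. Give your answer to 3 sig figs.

T = 2π√(L/g), so T_B/T_A = √((L_B/g_B)/(L_A/g_A)) = √((8.95/24.4)/(3.30/2.78)) = 0.556.

0.556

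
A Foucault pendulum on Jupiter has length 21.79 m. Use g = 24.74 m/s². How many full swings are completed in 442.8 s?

T = 2π√(L/g) = 2π√(21.79/24.74) = 5.8967 s.
Number of complete oscillations = ⌊442.8/5.8967⌋ = ⌊75.093⌋ = 75.

75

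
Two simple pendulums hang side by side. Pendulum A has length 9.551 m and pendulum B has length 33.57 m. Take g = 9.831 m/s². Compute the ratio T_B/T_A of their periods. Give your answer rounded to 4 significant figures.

1.875

T ∝ √L, so T_B/T_A = √(L_B/L_A) = √(33.57/9.551) = 1.875.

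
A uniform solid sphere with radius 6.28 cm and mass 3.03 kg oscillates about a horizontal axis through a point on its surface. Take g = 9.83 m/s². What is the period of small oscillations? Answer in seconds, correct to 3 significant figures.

0.594 s

I_cm = (2/5)mr² = 0.004780 kg·m². The pivot is at distance d = 0.0628 m from the centre of mass.
By the parallel-axis theorem, I = I_cm + md² = 0.004780 + 0.01195 = 0.01673 kg·m².
T = 2π√(I/(mgd)) = 2π√(0.01673/(3.03 × 9.83 × 0.0628)) = 0.594 s.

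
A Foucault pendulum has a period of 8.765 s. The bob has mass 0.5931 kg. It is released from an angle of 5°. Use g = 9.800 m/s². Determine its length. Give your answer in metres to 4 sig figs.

19.07 m

From T = 2π√(L/g), L = gT²/(4π²) = 9.800 × 8.7650²/(4π²) = 19.07 m.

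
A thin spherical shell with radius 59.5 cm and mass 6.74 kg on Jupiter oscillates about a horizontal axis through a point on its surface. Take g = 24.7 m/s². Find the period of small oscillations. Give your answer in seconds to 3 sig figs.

I_cm = (2/3)mr² = 1.591 kg·m². The pivot is at distance d = 0.595 m from the centre of mass.
By the parallel-axis theorem, I = I_cm + md² = 1.591 + 2.386 = 3.977 kg·m².
T = 2π√(I/(mgd)) = 2π√(3.977/(6.74 × 24.7 × 0.595)) = 1.26 s.

1.26 s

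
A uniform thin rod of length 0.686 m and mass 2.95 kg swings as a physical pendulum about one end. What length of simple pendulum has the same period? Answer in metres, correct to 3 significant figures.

The equivalent simple-pendulum length is L_eq = I/(md), where I is about the pivot and d = 0.3430 m.
I_cm = (1/12)mL² = 0.1157 kg·m², so I = I_cm + md² = 0.1157 + 0.3471 = 0.4628 kg·m².
L_eq = 0.4628/(2.95 × 0.3430) = 0.457 m.

0.457 m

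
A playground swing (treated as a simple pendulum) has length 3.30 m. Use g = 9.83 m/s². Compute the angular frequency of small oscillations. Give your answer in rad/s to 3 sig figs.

1.73 rad/s

ω = √(g/L) = √(9.83/3.30) = 1.73 rad/s.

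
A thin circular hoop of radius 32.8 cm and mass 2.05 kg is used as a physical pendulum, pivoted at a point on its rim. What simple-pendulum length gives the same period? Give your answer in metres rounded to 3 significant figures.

0.656 m

The equivalent simple-pendulum length is L_eq = I/(md), where I is about the pivot and d = 0.3280 m.
I_cm = mR² = 0.2205 kg·m², so I = I_cm + md² = 0.2205 + 0.2205 = 0.4411 kg·m².
L_eq = 0.4411/(2.05 × 0.3280) = 0.656 m.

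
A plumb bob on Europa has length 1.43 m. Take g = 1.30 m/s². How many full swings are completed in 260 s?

39

T = 2π√(L/g) = 2π√(1.43/1.30) = 6.590 s.
Number of complete oscillations = ⌊260/6.590⌋ = ⌊39.45⌋ = 39.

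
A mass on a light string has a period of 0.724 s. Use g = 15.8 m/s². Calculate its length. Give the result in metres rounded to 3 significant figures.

0.210 m

From T = 2π√(L/g), L = gT²/(4π²) = 15.8 × 0.7240²/(4π²) = 0.210 m.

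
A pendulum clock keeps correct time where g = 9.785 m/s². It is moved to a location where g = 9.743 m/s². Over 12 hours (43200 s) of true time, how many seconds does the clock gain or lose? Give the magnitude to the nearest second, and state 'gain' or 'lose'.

The clock's period scales as T ∝ 1/√g, so T'/T = √(9.785/9.743) = 1.00215.
In 43200 s of true time the clock registers 43200/1.00215 = 43107.2 s, so it loses 93 s.

lose 93 s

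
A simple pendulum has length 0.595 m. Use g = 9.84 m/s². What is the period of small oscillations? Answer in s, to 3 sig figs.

T = 2π√(L/g) = 2π√(0.595/9.84) = 2π × 0.2459 = 1.55 s.

1.55 s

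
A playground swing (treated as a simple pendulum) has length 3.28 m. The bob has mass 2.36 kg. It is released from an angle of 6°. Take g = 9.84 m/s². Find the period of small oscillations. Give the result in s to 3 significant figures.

3.63 s

T = 2π√(L/g) = 2π√(3.28/9.84) = 2π × 0.5774 = 3.63 s.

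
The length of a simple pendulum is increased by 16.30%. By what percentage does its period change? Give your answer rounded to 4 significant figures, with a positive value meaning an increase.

T ∝ √L, so T'/T = √(1.1630) = 1.0784.
Percentage change in T = (1.0784 − 1) × 100% = 7.842%.

7.842%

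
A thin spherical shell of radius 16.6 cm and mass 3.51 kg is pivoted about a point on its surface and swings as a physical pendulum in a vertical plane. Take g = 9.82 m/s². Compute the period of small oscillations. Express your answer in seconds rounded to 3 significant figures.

1.05 s

I_cm = (2/3)mr² = 0.06448 kg·m². The pivot is at distance d = 0.166 m from the centre of mass.
By the parallel-axis theorem, I = I_cm + md² = 0.06448 + 0.09672 = 0.1612 kg·m².
T = 2π√(I/(mgd)) = 2π√(0.1612/(3.51 × 9.82 × 0.166)) = 1.05 s.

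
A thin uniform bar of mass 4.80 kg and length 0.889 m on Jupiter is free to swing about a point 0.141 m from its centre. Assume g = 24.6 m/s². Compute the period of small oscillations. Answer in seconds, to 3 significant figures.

0.988 s

For a physical pendulum T = 2π√(I/(mgd)), with d = 0.1410 m from pivot to centre of mass.
I_cm = mL²/12 = 4.80 × 0.889²/12 = 0.3161 kg·m²; I = I_cm + md² = 0.3161 + 4.80 × 0.1410² = 0.4116 kg·m².
T = 2π√(0.4116/(4.80 × 24.6 × 0.1410)) = 0.988 s.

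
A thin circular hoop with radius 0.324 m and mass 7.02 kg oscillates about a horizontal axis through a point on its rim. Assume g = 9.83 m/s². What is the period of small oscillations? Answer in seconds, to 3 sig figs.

I_cm = mr² = 0.7369 kg·m². The pivot is at distance d = 0.324 m from the centre of mass.
By the parallel-axis theorem, I = I_cm + md² = 0.7369 + 0.7369 = 1.474 kg·m².
T = 2π√(I/(mgd)) = 2π√(1.474/(7.02 × 9.83 × 0.324)) = 1.61 s.

1.61 s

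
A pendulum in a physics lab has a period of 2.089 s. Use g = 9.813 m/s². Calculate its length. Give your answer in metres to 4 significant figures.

1.085 m

From T = 2π√(L/g), L = gT²/(4π²) = 9.813 × 2.0890²/(4π²) = 1.085 m.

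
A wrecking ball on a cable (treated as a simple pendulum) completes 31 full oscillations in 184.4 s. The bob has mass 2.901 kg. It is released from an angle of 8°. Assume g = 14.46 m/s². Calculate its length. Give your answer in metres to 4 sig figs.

T = 184.4/31 = 5.9484 s.
From T = 2π√(L/g), L = gT²/(4π²) = 14.46 × 5.9484²/(4π²) = 12.96 m.

12.96 m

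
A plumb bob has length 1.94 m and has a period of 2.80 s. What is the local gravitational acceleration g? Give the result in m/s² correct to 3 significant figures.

9.77 m/s²

From T = 2π√(L/g), g = 4π²L/T² = 4π² × 1.94/2.800² = 9.77 m/s².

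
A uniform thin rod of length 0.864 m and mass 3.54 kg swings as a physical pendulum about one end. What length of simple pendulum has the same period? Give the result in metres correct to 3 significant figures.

The equivalent simple-pendulum length is L_eq = I/(md), where I is about the pivot and d = 0.4320 m.
I_cm = (1/12)mL² = 0.2202 kg·m², so I = I_cm + md² = 0.2202 + 0.6606 = 0.8809 kg·m².
L_eq = 0.8809/(3.54 × 0.4320) = 0.576 m.

0.576 m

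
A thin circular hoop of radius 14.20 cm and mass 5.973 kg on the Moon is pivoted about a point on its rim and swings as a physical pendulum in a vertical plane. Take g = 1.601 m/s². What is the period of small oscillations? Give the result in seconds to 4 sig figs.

2.646 s

I_cm = mr² = 0.12044 kg·m². The pivot is at distance d = 0.1420 m from the centre of mass.
By the parallel-axis theorem, I = I_cm + md² = 0.12044 + 0.12044 = 0.24088 kg·m².
T = 2π√(I/(mgd)) = 2π√(0.24088/(5.973 × 1.601 × 0.1420)) = 2.646 s.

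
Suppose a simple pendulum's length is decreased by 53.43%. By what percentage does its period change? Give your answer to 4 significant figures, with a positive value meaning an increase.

-31.76%

T ∝ √L, so T'/T = √(0.46570) = 0.68242.
Percentage change in T = (0.68242 − 1) × 100% = -31.76%.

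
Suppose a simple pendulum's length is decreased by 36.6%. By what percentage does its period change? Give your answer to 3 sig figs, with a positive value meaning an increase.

-20.4%

T ∝ √L, so T'/T = √(0.6340) = 0.7962.
Percentage change in T = (0.7962 − 1) × 100% = -20.4%.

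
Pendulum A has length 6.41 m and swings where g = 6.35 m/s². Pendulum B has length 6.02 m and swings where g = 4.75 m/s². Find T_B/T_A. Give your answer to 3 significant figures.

T = 2π√(L/g), so T_B/T_A = √((L_B/g_B)/(L_A/g_A)) = √((6.02/4.75)/(6.41/6.35)) = 1.12.

1.12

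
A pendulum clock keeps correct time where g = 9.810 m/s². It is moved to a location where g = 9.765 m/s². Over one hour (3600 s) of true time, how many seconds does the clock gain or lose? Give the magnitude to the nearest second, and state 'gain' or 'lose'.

The clock's period scales as T ∝ 1/√g, so T'/T = √(9.810/9.765) = 1.00230.
In 3600 s of true time the clock registers 3600/1.00230 = 3591.7 s, so it loses 8 s.

lose 8 s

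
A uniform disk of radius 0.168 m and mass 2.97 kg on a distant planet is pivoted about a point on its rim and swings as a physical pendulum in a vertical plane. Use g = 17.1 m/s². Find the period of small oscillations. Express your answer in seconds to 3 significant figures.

0.763 s

I_cm = ½mr² = 0.04191 kg·m². The pivot is at distance d = 0.168 m from the centre of mass.
By the parallel-axis theorem, I = I_cm + md² = 0.04191 + 0.08383 = 0.1257 kg·m².
T = 2π√(I/(mgd)) = 2π√(0.1257/(2.97 × 17.1 × 0.168)) = 0.763 s.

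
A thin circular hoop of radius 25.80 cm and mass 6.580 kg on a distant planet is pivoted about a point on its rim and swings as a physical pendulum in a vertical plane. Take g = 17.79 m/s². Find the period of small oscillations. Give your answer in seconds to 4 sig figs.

1.070 s

I_cm = mr² = 0.43799 kg·m². The pivot is at distance d = 0.2580 m from the centre of mass.
By the parallel-axis theorem, I = I_cm + md² = 0.43799 + 0.43799 = 0.87598 kg·m².
T = 2π√(I/(mgd)) = 2π√(0.87598/(6.580 × 17.79 × 0.2580)) = 1.070 s.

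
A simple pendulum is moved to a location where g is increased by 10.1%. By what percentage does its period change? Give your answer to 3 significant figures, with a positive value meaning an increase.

T ∝ 1/√g, so T'/T = 1/√(1.101) = 0.9530.
Percentage change in T = (0.9530 − 1) × 100% = -4.70%.

-4.70%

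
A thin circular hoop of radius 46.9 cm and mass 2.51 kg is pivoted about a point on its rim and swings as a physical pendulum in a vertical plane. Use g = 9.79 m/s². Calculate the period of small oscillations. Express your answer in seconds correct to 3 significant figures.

1.94 s

I_cm = mr² = 0.5521 kg·m². The pivot is at distance d = 0.469 m from the centre of mass.
By the parallel-axis theorem, I = I_cm + md² = 0.5521 + 0.5521 = 1.104 kg·m².
T = 2π√(I/(mgd)) = 2π√(1.104/(2.51 × 9.79 × 0.469)) = 1.94 s.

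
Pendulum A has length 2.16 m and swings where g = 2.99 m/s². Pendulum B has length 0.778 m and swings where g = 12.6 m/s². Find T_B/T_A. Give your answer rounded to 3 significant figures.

0.292

T = 2π√(L/g), so T_B/T_A = √((L_B/g_B)/(L_A/g_A)) = √((0.778/12.6)/(2.16/2.99)) = 0.292.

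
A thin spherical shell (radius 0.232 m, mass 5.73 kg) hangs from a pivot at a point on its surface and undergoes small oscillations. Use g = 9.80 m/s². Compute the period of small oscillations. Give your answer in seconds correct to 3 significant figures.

I_cm = (2/3)mr² = 0.2056 kg·m². The pivot is at distance d = 0.232 m from the centre of mass.
By the parallel-axis theorem, I = I_cm + md² = 0.2056 + 0.3084 = 0.5140 kg·m².
T = 2π√(I/(mgd)) = 2π√(0.5140/(5.73 × 9.80 × 0.232)) = 1.25 s.

1.25 s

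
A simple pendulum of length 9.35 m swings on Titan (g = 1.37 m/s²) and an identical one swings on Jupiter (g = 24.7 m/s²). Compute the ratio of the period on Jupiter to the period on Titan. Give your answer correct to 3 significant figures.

0.236

T ∝ 1/√g, so T₂/T₁ = √(g₁/g₂) = √(1.37/24.7) = 0.236.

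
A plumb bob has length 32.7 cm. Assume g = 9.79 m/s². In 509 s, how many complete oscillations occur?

443

T = 2π√(L/g) = 2π√(0.327/9.79) = 1.148 s.
Number of complete oscillations = ⌊509/1.148⌋ = ⌊443.3⌋ = 443.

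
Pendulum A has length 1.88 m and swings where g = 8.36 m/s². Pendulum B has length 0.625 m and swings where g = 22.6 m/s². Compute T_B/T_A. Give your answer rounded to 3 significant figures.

0.351

T = 2π√(L/g), so T_B/T_A = √((L_B/g_B)/(L_A/g_A)) = √((0.625/22.6)/(1.88/8.36)) = 0.351.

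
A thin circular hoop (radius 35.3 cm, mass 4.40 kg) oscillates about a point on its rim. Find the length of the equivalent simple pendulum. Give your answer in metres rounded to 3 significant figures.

The equivalent simple-pendulum length is L_eq = I/(md), where I is about the pivot and d = 0.3530 m.
I_cm = mR² = 0.5483 kg·m², so I = I_cm + md² = 0.5483 + 0.5483 = 1.097 kg·m².
L_eq = 1.097/(4.40 × 0.3530) = 0.706 m.

0.706 m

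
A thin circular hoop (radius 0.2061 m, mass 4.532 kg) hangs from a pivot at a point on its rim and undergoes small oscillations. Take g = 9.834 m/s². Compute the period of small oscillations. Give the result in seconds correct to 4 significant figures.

I_cm = mr² = 0.19251 kg·m². The pivot is at distance d = 0.2061 m from the centre of mass.
By the parallel-axis theorem, I = I_cm + md² = 0.19251 + 0.19251 = 0.38501 kg·m².
T = 2π√(I/(mgd)) = 2π√(0.38501/(4.532 × 9.834 × 0.2061)) = 1.286 s.

1.286 s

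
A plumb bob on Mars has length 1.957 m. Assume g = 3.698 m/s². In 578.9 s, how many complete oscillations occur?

T = 2π√(L/g) = 2π√(1.957/3.698) = 4.5708 s.
Number of complete oscillations = ⌊578.9/4.5708⌋ = ⌊126.65⌋ = 126.

126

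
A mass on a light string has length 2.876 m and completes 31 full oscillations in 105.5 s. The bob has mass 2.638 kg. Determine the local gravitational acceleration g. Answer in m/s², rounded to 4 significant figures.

T = 105.5/31 = 3.4032 s.
From T = 2π√(L/g), g = 4π²L/T² = 4π² × 2.876/3.4032² = 9.803 m/s².

9.803 m/s²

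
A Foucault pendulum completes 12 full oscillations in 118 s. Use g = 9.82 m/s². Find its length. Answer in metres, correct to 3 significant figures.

T = 118/12 = 9.833 s.
From T = 2π√(L/g), L = gT²/(4π²) = 9.82 × 9.833²/(4π²) = 24.1 m.

24.1 m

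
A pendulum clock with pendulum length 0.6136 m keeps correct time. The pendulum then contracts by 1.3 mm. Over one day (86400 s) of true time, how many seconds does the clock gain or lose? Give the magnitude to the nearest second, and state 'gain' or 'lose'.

T ∝ √L, so T'/T = √(0.61230/0.6136) = 0.998940.
In 86400 s of true time the clock registers 86400/0.998940 = 86491.7 s, so it gains 92 s.

gain 92 s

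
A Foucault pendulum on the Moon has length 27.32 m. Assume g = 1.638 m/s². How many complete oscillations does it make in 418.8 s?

16

T = 2π√(L/g) = 2π√(27.32/1.638) = 25.660 s.
Number of complete oscillations = ⌊418.8/25.660⌋ = ⌊16.321⌋ = 16.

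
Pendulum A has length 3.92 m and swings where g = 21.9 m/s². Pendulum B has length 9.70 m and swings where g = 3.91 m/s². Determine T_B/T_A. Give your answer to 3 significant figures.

3.72

T = 2π√(L/g), so T_B/T_A = √((L_B/g_B)/(L_A/g_A)) = √((9.70/3.91)/(3.92/21.9)) = 3.72.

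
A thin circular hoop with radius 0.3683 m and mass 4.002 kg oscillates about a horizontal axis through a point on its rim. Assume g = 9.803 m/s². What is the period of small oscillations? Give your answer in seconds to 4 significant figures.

1.722 s

I_cm = mr² = 0.54285 kg·m². The pivot is at distance d = 0.3683 m from the centre of mass.
By the parallel-axis theorem, I = I_cm + md² = 0.54285 + 0.54285 = 1.0857 kg·m².
T = 2π√(I/(mgd)) = 2π√(1.0857/(4.002 × 9.803 × 0.3683)) = 1.722 s.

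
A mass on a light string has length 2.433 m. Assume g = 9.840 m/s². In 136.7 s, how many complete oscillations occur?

43

T = 2π√(L/g) = 2π√(2.433/9.840) = 3.1243 s.
Number of complete oscillations = ⌊136.7/3.1243⌋ = ⌊43.754⌋ = 43.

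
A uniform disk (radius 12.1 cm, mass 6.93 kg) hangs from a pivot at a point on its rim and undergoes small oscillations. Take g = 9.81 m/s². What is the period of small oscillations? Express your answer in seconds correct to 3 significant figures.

0.855 s

I_cm = ½mr² = 0.05073 kg·m². The pivot is at distance d = 0.121 m from the centre of mass.
By the parallel-axis theorem, I = I_cm + md² = 0.05073 + 0.1015 = 0.1522 kg·m².
T = 2π√(I/(mgd)) = 2π√(0.1522/(6.93 × 9.81 × 0.121)) = 0.855 s.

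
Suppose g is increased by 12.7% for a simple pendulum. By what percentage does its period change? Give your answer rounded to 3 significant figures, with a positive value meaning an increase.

-5.80%

T ∝ 1/√g, so T'/T = 1/√(1.127) = 0.9420.
Percentage change in T = (0.9420 − 1) × 100% = -5.80%.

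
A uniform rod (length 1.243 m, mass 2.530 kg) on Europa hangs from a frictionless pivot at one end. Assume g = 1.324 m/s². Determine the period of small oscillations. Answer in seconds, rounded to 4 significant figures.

For a physical pendulum T = 2π√(I/(mgd)), with d = 0.62150 m from pivot to centre of mass.
I_cm = mL²/12 = 2.530 × 1.243²/12 = 0.32575 kg·m²; I = I_cm + md² = 0.32575 + 2.530 × 0.62150² = 1.3030 kg·m².
T = 2π√(1.3030/(2.530 × 1.324 × 0.62150)) = 4.971 s.

4.971 s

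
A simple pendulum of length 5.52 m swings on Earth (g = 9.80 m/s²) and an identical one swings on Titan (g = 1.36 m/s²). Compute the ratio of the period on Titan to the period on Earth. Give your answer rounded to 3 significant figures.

T ∝ 1/√g, so T₂/T₁ = √(g₁/g₂) = √(9.80/1.36) = 2.68.

2.68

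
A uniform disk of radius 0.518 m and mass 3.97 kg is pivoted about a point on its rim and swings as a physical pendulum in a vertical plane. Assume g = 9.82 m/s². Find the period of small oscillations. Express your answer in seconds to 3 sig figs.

I_cm = ½mr² = 0.5326 kg·m². The pivot is at distance d = 0.518 m from the centre of mass.
By the parallel-axis theorem, I = I_cm + md² = 0.5326 + 1.065 = 1.598 kg·m².
T = 2π√(I/(mgd)) = 2π√(1.598/(3.97 × 9.82 × 0.518)) = 1.77 s.

1.77 s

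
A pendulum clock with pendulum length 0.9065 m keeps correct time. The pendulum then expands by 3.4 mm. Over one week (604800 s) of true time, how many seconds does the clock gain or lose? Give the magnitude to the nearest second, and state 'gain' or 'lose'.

T ∝ √L, so T'/T = √(0.90990/0.9065) = 1.00187.
In 604800 s of true time the clock registers 604800/1.00187 = 603669.0 s, so it loses 1131 s.

lose 1131 s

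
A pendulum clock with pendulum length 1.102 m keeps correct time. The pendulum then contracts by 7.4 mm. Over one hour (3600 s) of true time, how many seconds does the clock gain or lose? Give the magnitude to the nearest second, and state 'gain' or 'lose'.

T ∝ √L, so T'/T = √(1.09460/1.102) = 0.996637.
In 3600 s of true time the clock registers 3600/0.996637 = 3612.1 s, so it gains 12 s.

gain 12 s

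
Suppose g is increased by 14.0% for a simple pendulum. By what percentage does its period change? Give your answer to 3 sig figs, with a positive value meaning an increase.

T ∝ 1/√g, so T'/T = 1/√(1.140) = 0.9366.
Percentage change in T = (0.9366 − 1) × 100% = -6.34%.

-6.34%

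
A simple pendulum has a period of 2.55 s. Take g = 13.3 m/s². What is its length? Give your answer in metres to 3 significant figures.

From T = 2π√(L/g), L = gT²/(4π²) = 13.3 × 2.550²/(4π²) = 2.19 m.

2.19 m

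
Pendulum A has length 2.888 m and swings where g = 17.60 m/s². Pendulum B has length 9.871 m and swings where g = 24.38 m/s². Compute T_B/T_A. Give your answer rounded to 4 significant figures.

T = 2π√(L/g), so T_B/T_A = √((L_B/g_B)/(L_A/g_A)) = √((9.871/24.38)/(2.888/17.60)) = 1.571.

1.571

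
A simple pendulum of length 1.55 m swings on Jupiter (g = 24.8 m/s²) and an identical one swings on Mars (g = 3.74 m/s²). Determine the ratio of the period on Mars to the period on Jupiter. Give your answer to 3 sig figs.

T ∝ 1/√g, so T₂/T₁ = √(g₁/g₂) = √(24.8/3.74) = 2.58.

2.58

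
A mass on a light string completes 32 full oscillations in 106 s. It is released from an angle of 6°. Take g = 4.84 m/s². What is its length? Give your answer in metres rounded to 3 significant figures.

1.35 m

T = 106/32 = 3.312 s.
From T = 2π√(L/g), L = gT²/(4π²) = 4.84 × 3.312²/(4π²) = 1.35 m.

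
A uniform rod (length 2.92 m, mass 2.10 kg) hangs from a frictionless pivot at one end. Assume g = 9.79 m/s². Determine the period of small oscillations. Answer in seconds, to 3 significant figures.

2.80 s

For a physical pendulum T = 2π√(I/(mgd)), with d = 1.460 m from pivot to centre of mass.
I_cm = mL²/12 = 2.10 × 2.92²/12 = 1.492 kg·m²; I = I_cm + md² = 1.492 + 2.10 × 1.460² = 5.968 kg·m².
T = 2π√(5.968/(2.10 × 9.79 × 1.460)) = 2.80 s.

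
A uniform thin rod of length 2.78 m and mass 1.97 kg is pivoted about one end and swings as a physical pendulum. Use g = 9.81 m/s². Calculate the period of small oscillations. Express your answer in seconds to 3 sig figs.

For a physical pendulum T = 2π√(I/(mgd)), with d = 1.390 m from pivot to centre of mass.
I_cm = mL²/12 = 1.97 × 2.78²/12 = 1.269 kg·m²; I = I_cm + md² = 1.269 + 1.97 × 1.390² = 5.075 kg·m².
T = 2π√(5.075/(1.97 × 9.81 × 1.390)) = 2.73 s.

2.73 s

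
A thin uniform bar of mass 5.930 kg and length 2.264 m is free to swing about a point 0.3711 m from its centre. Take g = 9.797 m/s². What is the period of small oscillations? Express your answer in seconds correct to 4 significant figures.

For a physical pendulum T = 2π√(I/(mgd)), with d = 0.37110 m from pivot to centre of mass.
I_cm = mL²/12 = 5.930 × 2.264²/12 = 2.5329 kg·m²; I = I_cm + md² = 2.5329 + 5.930 × 0.37110² = 3.3496 kg·m².
T = 2π√(3.3496/(5.930 × 9.797 × 0.37110)) = 2.477 s.

2.477 s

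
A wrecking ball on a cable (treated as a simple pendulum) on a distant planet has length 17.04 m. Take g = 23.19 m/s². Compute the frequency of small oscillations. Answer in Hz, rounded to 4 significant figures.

T = 2π√(L/g) = 2π√(17.04/23.19) = 5.3860 s, so f = 1/T = 0.1857 Hz.

0.1857 Hz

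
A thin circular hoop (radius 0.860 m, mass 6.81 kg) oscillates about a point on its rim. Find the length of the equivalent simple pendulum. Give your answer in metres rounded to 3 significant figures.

1.72 m

The equivalent simple-pendulum length is L_eq = I/(md), where I is about the pivot and d = 0.8600 m.
I_cm = mR² = 5.037 kg·m², so I = I_cm + md² = 5.037 + 5.037 = 10.07 kg·m².
L_eq = 10.07/(6.81 × 0.8600) = 1.72 m.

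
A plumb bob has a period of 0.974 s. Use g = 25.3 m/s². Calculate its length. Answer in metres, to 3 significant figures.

From T = 2π√(L/g), L = gT²/(4π²) = 25.3 × 0.9740²/(4π²) = 0.608 m.

0.608 m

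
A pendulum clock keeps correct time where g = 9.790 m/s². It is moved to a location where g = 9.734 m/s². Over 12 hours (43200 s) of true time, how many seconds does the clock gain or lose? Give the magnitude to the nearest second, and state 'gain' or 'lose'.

The clock's period scales as T ∝ 1/√g, so T'/T = √(9.790/9.734) = 1.00287.
In 43200 s of true time the clock registers 43200/1.00287 = 43076.3 s, so it loses 124 s.

lose 124 s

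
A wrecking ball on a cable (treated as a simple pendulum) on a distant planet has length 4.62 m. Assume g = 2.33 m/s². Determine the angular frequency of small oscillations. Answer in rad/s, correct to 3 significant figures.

0.710 rad/s

ω = √(g/L) = √(2.33/4.62) = 0.710 rad/s.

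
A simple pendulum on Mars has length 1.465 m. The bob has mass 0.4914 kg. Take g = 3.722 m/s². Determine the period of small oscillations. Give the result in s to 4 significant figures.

3.942 s

T = 2π√(L/g) = 2π√(1.465/3.722) = 2π × 0.62738 = 3.942 s.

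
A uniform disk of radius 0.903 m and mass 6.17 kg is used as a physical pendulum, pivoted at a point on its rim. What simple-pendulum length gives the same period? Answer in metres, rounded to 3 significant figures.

1.35 m

The equivalent simple-pendulum length is L_eq = I/(md), where I is about the pivot and d = 0.9030 m.
I_cm = ½mR² = 2.516 kg·m², so I = I_cm + md² = 2.516 + 5.031 = 7.547 kg·m².
L_eq = 7.547/(6.17 × 0.9030) = 1.35 m.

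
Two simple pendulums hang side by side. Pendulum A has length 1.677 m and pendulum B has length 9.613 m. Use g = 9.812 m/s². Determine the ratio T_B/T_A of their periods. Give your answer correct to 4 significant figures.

2.394

T ∝ √L, so T_B/T_A = √(L_B/L_A) = √(9.613/1.677) = 2.394.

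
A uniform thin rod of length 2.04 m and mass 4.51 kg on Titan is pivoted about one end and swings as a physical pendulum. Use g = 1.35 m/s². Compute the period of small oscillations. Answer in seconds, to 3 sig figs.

6.31 s

For a physical pendulum T = 2π√(I/(mgd)), with d = 1.020 m from pivot to centre of mass.
I_cm = mL²/12 = 4.51 × 2.04²/12 = 1.564 kg·m²; I = I_cm + md² = 1.564 + 4.51 × 1.020² = 6.256 kg·m².
T = 2π√(6.256/(4.51 × 1.35 × 1.020)) = 6.31 s.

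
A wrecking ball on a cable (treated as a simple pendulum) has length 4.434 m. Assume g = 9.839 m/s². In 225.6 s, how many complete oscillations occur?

T = 2π√(L/g) = 2π√(4.434/9.839) = 4.2180 s.
Number of complete oscillations = ⌊225.6/4.2180⌋ = ⌊53.486⌋ = 53.

53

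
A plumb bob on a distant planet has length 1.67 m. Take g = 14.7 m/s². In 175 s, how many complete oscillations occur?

82

T = 2π√(L/g) = 2π√(1.67/14.7) = 2.118 s.
Number of complete oscillations = ⌊175/2.118⌋ = ⌊82.63⌋ = 82.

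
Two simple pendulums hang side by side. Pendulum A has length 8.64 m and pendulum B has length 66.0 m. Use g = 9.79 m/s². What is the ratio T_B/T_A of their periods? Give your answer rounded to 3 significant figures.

T ∝ √L, so T_B/T_A = √(L_B/L_A) = √(66.0/8.64) = 2.76.

2.76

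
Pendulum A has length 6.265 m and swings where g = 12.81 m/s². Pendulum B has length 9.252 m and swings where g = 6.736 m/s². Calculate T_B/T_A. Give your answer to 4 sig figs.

T = 2π√(L/g), so T_B/T_A = √((L_B/g_B)/(L_A/g_A)) = √((9.252/6.736)/(6.265/12.81)) = 1.676.

1.676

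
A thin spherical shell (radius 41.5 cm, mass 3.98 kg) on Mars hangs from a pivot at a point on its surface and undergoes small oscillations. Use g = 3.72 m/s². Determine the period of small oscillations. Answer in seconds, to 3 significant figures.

I_cm = (2/3)mr² = 0.4570 kg·m². The pivot is at distance d = 0.415 m from the centre of mass.
By the parallel-axis theorem, I = I_cm + md² = 0.4570 + 0.6855 = 1.142 kg·m².
T = 2π√(I/(mgd)) = 2π√(1.142/(3.98 × 3.72 × 0.415)) = 2.71 s.

2.71 s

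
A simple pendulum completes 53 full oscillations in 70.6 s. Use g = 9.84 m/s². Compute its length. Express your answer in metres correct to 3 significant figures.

T = 70.6/53 = 1.332 s.
From T = 2π√(L/g), L = gT²/(4π²) = 9.84 × 1.332²/(4π²) = 0.442 m.

0.442 m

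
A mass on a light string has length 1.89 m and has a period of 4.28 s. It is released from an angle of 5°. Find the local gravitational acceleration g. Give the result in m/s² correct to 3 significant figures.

From T = 2π√(L/g), g = 4π²L/T² = 4π² × 1.89/4.280² = 4.07 m/s².

4.07 m/s²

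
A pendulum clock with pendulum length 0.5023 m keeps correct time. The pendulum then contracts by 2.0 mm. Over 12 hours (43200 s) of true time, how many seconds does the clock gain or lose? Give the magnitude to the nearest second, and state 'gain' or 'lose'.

gain 86 s

T ∝ √L, so T'/T = √(0.50030/0.5023) = 0.998007.
In 43200 s of true time the clock registers 43200/0.998007 = 43286.3 s, so it gains 86 s.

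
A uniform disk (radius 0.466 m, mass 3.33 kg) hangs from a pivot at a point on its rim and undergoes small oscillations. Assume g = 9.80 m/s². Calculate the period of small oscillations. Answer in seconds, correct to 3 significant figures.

1.68 s

I_cm = ½mr² = 0.3616 kg·m². The pivot is at distance d = 0.466 m from the centre of mass.
By the parallel-axis theorem, I = I_cm + md² = 0.3616 + 0.7231 = 1.085 kg·m².
T = 2π√(I/(mgd)) = 2π√(1.085/(3.33 × 9.80 × 0.466)) = 1.68 s.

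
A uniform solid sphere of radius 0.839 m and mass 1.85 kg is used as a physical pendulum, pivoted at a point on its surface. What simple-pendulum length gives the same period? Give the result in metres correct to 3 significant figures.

The equivalent simple-pendulum length is L_eq = I/(md), where I is about the pivot and d = 0.8390 m.
I_cm = (2/5)mR² = 0.5209 kg·m², so I = I_cm + md² = 0.5209 + 1.302 = 1.823 kg·m².
L_eq = 1.823/(1.85 × 0.8390) = 1.17 m.

1.17 m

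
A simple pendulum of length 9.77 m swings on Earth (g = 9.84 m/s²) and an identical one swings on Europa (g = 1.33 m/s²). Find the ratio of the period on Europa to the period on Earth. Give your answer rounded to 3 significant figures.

T ∝ 1/√g, so T₂/T₁ = √(g₁/g₂) = √(9.84/1.33) = 2.72.

2.72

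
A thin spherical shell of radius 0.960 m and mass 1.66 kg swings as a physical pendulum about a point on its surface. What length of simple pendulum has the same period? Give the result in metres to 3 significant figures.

1.60 m

The equivalent simple-pendulum length is L_eq = I/(md), where I is about the pivot and d = 0.9600 m.
I_cm = (2/3)mR² = 1.020 kg·m², so I = I_cm + md² = 1.020 + 1.530 = 2.550 kg·m².
L_eq = 2.550/(1.66 × 0.9600) = 1.60 m.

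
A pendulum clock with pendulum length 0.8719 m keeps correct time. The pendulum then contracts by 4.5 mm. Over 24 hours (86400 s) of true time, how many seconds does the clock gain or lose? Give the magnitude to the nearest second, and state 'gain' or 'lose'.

T ∝ √L, so T'/T = √(0.86740/0.8719) = 0.997416.
In 86400 s of true time the clock registers 86400/0.997416 = 86623.8 s, so it gains 224 s.

gain 224 s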